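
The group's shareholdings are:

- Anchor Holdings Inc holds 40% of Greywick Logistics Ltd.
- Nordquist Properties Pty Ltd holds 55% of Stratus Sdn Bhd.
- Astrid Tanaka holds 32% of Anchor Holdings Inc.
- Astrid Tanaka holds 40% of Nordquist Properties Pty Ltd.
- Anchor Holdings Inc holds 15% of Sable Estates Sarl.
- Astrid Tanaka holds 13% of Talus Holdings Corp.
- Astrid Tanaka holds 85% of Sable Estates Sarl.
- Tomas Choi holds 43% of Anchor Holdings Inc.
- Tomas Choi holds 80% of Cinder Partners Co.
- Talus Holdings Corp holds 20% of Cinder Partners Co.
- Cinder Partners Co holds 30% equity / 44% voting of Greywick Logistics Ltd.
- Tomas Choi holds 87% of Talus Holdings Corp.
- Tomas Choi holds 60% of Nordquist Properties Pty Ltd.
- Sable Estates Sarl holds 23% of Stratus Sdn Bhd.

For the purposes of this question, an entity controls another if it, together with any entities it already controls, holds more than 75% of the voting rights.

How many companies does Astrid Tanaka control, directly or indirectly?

Astrid holds 85% of Sable, so Astrid controls Sable.
No other company's threshold is met.
Astrid controls 1 company.

1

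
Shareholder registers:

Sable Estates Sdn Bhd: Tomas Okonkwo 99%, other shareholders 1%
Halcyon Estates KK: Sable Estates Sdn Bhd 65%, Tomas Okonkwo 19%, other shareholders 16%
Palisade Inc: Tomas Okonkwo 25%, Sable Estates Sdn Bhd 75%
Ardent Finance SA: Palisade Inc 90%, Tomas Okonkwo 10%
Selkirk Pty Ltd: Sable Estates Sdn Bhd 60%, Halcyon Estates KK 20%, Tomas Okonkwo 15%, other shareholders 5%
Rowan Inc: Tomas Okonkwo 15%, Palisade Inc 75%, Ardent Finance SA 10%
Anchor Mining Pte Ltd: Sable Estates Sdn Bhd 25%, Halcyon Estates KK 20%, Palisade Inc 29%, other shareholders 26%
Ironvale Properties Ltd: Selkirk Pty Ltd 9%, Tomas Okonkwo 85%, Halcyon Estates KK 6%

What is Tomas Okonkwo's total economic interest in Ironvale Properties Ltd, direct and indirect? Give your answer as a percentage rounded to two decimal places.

98.20%

Tomas reaches Ironvale along 7 paths.
Via Sable → Selkirk: 99% × 60% × 9% = 5.346%.
Via Sable → Halcyon → Selkirk: 99% × 65% × 20% × 9% = 1.1583%.
Via Halcyon → Selkirk: 19% × 20% × 9% = 0.342%.
Via Selkirk: 15% × 9% = 1.35%.
Direct stake: 85% = 85%.
Via Sable → Halcyon: 99% × 65% × 6% = 3.861%.
Via Halcyon: 19% × 6% = 1.14%.
Total: 5.346% + 1.1583% + 0.342% + 1.35% + 85% + 3.861% + 1.14% = 98.1973%.
Rounded: 98.20%.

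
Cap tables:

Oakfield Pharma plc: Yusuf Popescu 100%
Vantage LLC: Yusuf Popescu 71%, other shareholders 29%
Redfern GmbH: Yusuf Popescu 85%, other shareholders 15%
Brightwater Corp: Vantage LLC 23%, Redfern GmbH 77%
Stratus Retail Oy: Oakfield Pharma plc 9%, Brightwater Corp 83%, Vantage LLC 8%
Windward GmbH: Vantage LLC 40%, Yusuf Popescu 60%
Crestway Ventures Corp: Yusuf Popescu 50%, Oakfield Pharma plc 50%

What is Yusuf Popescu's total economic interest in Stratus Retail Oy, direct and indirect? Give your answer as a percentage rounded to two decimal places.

82.56%

Yusuf reaches Stratus along 4 paths.
Via Oakfield: 100% × 9% = 9%.
Via Vantage → Brightwater: 71% × 23% × 83% = 13.5539%.
Via Redfern → Brightwater: 85% × 77% × 83% = 54.3235%.
Via Vantage: 71% × 8% = 5.68%.
Total: 9% + 13.5539% + 54.3235% + 5.68% = 82.5574%.
Rounded: 82.56%.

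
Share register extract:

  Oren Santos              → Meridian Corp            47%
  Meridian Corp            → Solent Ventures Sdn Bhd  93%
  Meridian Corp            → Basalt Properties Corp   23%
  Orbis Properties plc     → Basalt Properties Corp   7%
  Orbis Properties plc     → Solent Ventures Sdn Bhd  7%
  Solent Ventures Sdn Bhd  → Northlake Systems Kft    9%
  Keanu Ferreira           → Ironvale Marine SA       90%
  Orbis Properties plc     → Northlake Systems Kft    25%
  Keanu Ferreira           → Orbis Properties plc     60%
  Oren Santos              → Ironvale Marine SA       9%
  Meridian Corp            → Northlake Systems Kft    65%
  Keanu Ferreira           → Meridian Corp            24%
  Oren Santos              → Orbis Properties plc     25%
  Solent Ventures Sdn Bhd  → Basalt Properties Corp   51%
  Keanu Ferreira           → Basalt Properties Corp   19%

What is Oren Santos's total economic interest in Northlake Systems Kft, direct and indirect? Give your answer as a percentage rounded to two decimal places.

40.89%

Oren reaches Northlake along 4 paths.
Via Orbis: 25% × 25% = 6.25%.
Via Meridian: 47% × 65% = 30.55%.
Via Orbis → Solent: 25% × 7% × 9% = 0.1575%.
Via Meridian → Solent: 47% × 93% × 9% = 3.9339%.
Total: 6.25% + 30.55% + 0.1575% + 3.9339% = 40.8914%.
Rounded: 40.89%.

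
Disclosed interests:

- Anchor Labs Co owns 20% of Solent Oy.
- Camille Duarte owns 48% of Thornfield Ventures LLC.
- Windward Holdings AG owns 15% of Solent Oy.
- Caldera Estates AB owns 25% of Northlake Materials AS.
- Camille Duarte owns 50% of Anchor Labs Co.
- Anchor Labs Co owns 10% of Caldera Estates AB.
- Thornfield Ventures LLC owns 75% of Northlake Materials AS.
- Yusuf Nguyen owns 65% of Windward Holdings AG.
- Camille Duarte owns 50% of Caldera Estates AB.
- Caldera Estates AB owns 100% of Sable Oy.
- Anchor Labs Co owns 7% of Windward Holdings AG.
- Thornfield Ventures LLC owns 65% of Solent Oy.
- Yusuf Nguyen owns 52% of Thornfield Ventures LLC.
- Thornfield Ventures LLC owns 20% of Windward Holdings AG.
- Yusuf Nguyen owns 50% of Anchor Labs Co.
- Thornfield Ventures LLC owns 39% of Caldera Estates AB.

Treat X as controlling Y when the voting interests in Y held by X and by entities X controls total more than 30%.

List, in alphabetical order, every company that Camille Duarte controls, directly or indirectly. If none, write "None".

Camille holds 48% of Thornfield, so Camille controls Thornfield.
Camille holds 50% of Anchor, so Camille controls Anchor.
Camille and Thornfield and Anchor together hold 50% + 39% + 10% = 99% of Caldera, so Camille controls Caldera.
Anchor and Thornfield together hold 20% + 65% = 85% of Solent, so Camille controls Solent.
Caldera holds 100% of Sable, so Camille controls Sable.
Caldera and Thornfield together hold 25% + 75% = 100% of Northlake, so Camille controls Northlake.
No other company's threshold is met.

Anchor Labs Co, Caldera Estates AB, Northlake Materials AS, Sable Oy, Solent Oy, Thornfield Ventures LLC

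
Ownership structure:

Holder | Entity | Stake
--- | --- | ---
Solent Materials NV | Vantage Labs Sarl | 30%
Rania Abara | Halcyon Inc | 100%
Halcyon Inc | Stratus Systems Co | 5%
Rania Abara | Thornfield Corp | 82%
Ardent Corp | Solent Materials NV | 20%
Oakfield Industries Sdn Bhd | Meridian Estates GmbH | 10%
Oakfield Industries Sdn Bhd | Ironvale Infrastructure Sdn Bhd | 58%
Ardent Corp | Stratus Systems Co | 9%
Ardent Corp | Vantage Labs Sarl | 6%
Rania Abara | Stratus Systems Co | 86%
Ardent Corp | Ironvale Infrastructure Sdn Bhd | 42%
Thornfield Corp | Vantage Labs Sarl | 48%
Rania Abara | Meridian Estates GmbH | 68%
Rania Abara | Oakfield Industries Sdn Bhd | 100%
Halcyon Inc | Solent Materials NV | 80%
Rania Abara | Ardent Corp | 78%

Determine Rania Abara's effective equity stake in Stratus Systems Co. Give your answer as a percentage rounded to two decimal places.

Rania reaches Stratus along 3 paths.
Via Halcyon: 100% × 5% = 5%.
Direct stake: 86% = 86%.
Via Ardent: 78% × 9% = 7.02%.
Total: 5% + 86% + 7.02% = 98.02%.

98.02%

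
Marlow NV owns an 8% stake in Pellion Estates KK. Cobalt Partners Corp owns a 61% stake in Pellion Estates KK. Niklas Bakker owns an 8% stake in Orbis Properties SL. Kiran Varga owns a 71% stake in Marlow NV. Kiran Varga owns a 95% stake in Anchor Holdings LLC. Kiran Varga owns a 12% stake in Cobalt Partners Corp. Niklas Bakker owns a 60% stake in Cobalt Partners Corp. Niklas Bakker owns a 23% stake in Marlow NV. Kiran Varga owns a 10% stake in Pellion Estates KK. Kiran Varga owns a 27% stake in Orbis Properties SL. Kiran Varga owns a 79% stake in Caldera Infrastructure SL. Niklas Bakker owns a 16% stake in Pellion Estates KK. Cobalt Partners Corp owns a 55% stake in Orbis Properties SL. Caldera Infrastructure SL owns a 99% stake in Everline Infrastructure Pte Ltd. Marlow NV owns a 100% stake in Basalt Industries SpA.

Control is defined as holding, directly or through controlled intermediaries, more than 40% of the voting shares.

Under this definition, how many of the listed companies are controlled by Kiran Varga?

5

Kiran holds 71% of Marlow, so Kiran controls Marlow.
Kiran holds 79% of Caldera, so Kiran controls Caldera.
Caldera holds 99% of Everline, so Kiran controls Everline.
Marlow holds 100% of Basalt, so Kiran controls Basalt.
Kiran holds 95% of Anchor, so Kiran controls Anchor.
No other company's threshold is met.
Kiran controls 5 companies.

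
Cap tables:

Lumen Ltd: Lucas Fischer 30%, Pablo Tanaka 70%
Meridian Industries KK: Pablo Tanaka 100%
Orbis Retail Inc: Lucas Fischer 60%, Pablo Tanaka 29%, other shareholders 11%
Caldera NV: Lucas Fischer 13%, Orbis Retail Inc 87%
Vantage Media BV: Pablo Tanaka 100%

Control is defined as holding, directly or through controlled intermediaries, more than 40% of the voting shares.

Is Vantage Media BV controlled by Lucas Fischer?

Lucas holds 60% of Orbis, so Lucas controls Orbis.
Lucas and Orbis together hold 13% + 87% = 100% of Caldera, so Lucas controls Caldera.
Neither Lucas nor any entity Lucas controls holds any voting interest in Vantage.
So Lucas does not control Vantage.

No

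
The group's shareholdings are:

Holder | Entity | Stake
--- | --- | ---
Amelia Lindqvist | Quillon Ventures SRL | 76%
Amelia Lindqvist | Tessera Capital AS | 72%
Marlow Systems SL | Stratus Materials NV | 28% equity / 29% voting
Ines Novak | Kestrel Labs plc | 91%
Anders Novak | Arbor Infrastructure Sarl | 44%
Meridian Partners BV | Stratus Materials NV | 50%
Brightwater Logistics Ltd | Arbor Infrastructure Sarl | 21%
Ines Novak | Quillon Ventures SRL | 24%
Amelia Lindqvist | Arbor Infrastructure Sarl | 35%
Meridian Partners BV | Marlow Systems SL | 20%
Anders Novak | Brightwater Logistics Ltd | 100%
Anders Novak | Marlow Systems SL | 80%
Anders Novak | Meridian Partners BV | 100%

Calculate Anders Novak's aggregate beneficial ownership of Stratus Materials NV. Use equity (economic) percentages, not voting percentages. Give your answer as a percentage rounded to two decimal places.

78.00%

Anders reaches Stratus along 3 paths.
Via Marlow: 80% × 28% = 22.4%.
Via Meridian → Marlow: 100% × 20% × 28% = 5.6%.
Via Meridian: 100% × 50% = 50%.
Total: 22.4% + 5.6% + 50% = 78%.
Rounded: 78.00%.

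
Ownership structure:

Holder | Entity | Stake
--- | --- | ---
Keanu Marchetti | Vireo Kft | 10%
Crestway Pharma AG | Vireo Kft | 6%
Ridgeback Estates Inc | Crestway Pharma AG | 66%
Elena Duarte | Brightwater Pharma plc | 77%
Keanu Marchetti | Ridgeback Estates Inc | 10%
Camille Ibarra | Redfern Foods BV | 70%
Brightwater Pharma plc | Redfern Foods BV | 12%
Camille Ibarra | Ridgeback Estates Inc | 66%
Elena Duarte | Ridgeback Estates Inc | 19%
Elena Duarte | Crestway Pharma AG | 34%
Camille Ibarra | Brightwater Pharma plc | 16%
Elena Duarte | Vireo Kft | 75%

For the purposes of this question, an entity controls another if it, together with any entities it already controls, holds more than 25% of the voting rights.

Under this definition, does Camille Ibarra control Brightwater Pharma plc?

No

Camille holds 66% of Ridgeback, so Camille controls Ridgeback.
Ridgeback holds 66% of Crestway, so Camille controls Crestway.
Camille holds 70% of Redfern, so Camille controls Redfern.
In Brightwater, Camille's side holds only 16%, not > 25%.
So Camille does not control Brightwater.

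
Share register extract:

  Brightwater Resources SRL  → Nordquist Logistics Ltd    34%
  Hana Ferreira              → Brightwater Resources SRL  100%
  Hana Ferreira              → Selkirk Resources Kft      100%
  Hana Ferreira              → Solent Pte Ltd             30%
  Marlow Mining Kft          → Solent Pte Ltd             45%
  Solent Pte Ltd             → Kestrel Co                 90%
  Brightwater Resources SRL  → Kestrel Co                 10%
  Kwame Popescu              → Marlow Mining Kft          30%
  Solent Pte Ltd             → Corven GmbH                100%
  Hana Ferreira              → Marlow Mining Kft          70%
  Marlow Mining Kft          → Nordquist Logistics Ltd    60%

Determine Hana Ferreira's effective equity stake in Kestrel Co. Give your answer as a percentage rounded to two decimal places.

Hana reaches Kestrel along 3 paths.
Via Brightwater: 100% × 10% = 10%.
Via Marlow → Solent: 70% × 45% × 90% = 28.35%.
Via Solent: 30% × 90% = 27%.
Total: 10% + 28.35% + 27% = 65.35%.

65.35%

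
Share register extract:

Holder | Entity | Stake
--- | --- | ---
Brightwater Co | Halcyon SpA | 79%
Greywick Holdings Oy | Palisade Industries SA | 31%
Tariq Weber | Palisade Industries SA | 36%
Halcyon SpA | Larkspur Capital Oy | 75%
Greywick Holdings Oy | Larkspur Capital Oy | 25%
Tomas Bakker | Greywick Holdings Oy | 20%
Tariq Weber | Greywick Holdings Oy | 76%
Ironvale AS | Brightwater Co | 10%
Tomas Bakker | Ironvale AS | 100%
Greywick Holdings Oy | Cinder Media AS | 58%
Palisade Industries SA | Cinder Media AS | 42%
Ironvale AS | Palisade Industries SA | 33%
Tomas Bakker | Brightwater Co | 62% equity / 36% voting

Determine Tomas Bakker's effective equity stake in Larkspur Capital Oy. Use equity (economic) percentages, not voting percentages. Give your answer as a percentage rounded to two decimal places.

Tomas reaches Larkspur along 3 paths.
Via Greywick: 20% × 25% = 5%.
Via Brightwater → Halcyon: 62% × 79% × 75% = 36.735%.
Via Ironvale → Brightwater → Halcyon: 100% × 10% × 79% × 75% = 5.925%.
Total: 5% + 36.735% + 5.925% = 47.66%.

47.66%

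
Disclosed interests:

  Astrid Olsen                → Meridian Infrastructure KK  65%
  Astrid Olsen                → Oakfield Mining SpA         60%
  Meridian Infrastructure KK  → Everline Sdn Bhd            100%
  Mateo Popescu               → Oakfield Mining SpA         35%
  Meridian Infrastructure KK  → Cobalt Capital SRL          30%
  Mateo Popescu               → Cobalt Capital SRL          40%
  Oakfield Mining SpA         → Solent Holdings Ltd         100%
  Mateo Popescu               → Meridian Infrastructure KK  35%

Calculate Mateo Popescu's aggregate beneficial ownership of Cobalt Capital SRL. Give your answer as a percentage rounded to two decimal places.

50.50%

Mateo reaches Cobalt along 2 paths.
Via Meridian: 35% × 30% = 10.5%.
Direct stake: 40% = 40%.
Total: 10.5% + 40% = 50.5%.
Rounded: 50.50%.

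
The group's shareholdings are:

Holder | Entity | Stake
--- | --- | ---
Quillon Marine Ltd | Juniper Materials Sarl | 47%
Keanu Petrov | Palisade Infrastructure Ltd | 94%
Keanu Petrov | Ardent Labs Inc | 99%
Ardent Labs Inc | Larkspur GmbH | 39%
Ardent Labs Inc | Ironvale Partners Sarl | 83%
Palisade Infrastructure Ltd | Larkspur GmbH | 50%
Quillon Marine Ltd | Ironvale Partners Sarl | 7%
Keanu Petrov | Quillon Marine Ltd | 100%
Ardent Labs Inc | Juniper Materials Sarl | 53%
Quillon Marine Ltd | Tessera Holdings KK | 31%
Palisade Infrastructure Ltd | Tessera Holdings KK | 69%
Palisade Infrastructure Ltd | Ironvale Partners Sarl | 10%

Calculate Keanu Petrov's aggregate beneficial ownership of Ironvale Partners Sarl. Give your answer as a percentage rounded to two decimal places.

98.57%

Keanu reaches Ironvale along 3 paths.
Via Ardent: 99% × 83% = 82.17%.
Via Palisade: 94% × 10% = 9.4%.
Via Quillon: 100% × 7% = 7%.
Total: 82.17% + 9.4% + 7% = 98.57%.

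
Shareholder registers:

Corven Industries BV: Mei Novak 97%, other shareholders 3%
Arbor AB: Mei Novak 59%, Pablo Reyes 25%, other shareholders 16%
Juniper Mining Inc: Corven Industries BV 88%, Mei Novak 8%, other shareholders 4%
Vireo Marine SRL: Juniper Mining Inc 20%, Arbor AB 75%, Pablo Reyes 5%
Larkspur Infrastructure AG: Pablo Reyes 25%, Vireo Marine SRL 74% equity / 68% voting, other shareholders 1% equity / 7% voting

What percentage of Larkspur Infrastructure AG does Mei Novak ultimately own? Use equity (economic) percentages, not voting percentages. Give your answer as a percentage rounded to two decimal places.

Mei reaches Larkspur along 3 paths.
Via Corven → Juniper → Vireo: 97% × 88% × 20% × 74% = 12.63328%.
Via Juniper → Vireo: 8% × 20% × 74% = 1.184%.
Via Arbor → Vireo: 59% × 75% × 74% = 32.745%.
Total: 12.63328% + 1.184% + 32.745% = 46.56228%.
Rounded: 46.56%.

46.56%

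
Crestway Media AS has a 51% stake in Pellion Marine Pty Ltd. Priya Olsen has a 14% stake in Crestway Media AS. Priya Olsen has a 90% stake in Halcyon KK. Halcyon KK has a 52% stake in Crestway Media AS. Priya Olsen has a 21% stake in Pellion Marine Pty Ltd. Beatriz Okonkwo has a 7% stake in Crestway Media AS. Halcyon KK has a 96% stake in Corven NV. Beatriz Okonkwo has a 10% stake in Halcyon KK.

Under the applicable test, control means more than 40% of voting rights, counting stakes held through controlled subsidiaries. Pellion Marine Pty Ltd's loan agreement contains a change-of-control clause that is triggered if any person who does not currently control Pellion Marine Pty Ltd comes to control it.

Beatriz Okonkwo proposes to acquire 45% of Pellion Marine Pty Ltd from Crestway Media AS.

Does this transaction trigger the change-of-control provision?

Yes

The purchase adds only to Beatriz's holdings (Crestway's stake shrinks), so Beatriz is the only person who could newly come to control Pellion.
Beatriz's largest direct stake is 10% in Halcyon, which does not meet the threshold, so Beatriz controls no company.
Neither Beatriz nor any entity Beatriz controls holds any voting interest in Pellion.
So before the transaction, Beatriz does not control Pellion.
After the purchase, Beatriz holds 45% of Pellion directly, and Crestway's stake falls to 6%.
Beatriz holds 45% of Pellion, so Beatriz controls Pellion.
Beatriz did not control Pellion before and does after, so the clause is triggered.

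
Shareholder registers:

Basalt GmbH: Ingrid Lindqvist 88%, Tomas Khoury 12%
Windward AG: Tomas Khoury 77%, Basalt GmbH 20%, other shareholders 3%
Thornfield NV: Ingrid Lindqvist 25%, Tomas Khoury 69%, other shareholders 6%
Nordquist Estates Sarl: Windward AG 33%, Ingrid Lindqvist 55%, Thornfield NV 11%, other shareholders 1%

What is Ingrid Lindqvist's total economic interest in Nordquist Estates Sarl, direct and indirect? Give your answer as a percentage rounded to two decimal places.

63.56%

Ingrid reaches Nordquist along 3 paths.
Via Basalt → Windward: 88% × 20% × 33% = 5.808%.
Direct stake: 55% = 55%.
Via Thornfield: 25% × 11% = 2.75%.
Total: 5.808% + 55% + 2.75% = 63.558%.
Rounded: 63.56%.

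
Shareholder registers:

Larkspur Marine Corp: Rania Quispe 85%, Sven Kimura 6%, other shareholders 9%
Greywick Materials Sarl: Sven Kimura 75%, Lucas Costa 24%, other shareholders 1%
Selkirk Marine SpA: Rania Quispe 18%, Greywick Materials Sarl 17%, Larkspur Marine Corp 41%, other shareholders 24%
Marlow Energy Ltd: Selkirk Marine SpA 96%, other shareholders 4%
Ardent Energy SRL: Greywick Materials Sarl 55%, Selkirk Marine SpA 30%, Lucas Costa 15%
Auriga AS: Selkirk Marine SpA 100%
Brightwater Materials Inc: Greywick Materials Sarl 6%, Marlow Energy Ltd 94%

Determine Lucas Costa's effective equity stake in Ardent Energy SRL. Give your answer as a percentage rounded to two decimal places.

29.42%

Lucas reaches Ardent along 3 paths.
Via Greywick: 24% × 55% = 13.2%.
Via Greywick → Selkirk: 24% × 17% × 30% = 1.224%.
Direct stake: 15% = 15%.
Total: 13.2% + 1.224% + 15% = 29.424%.
Rounded: 29.42%.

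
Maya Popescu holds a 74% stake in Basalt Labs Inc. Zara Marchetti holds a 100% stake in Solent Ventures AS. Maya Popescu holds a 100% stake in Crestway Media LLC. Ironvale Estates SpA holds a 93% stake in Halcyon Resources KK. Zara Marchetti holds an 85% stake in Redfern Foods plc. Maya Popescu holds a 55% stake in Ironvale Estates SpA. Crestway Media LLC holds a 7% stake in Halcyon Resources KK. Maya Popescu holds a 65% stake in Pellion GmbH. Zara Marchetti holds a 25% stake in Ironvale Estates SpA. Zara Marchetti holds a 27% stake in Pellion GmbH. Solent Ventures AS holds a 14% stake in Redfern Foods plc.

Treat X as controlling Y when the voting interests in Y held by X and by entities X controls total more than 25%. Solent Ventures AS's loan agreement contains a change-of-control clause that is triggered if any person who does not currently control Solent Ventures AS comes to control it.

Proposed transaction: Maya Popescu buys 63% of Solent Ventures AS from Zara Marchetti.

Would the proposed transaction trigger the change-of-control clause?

Yes

The purchase adds only to Maya's holdings (Zara's stake shrinks), so Maya is the only person who could newly come to control Solent.
Maya holds 100% of Crestway, so Maya controls Crestway.
Maya holds 65% of Pellion, so Maya controls Pellion.
Maya holds 55% of Ironvale, so Maya controls Ironvale.
Crestway and Ironvale together hold 7% + 93% = 100% of Halcyon, so Maya controls Halcyon.
Maya holds 74% of Basalt, so Maya controls Basalt.
Neither Maya nor any entity Maya controls holds any voting interest in Solent.
So before the transaction, Maya does not control Solent.
After the purchase, Maya holds 63% of Solent directly, and Zara's stake falls to 37%.
Maya holds 63% of Solent, so Maya controls Solent.
Maya did not control Solent before and does after, so the clause is triggered.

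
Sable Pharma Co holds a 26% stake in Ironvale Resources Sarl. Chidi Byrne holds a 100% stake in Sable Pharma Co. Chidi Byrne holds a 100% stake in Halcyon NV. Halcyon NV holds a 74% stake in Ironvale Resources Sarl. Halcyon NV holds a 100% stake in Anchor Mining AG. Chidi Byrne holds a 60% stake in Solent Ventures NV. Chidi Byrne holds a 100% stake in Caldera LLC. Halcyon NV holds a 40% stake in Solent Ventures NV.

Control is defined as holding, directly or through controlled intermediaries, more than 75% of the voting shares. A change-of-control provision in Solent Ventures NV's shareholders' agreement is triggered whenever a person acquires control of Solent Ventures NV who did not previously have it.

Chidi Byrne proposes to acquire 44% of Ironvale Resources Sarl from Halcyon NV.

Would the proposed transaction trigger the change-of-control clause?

The purchase adds only to Chidi's holdings (Halcyon's stake shrinks), so Chidi is the only person who could newly come to control Solent.
Chidi holds 100% of Halcyon, so Chidi controls Halcyon.
Chidi and Halcyon together hold 60% + 40% = 100% of Solent, so Chidi controls Solent.
So Chidi already controls Solent before the transaction.
After the purchase, Chidi holds 44% of Ironvale directly, and Halcyon's stake falls to 30%.
Chidi controlled Solent already, so this is not a new person acquiring control; every other person's position is unchanged or reduced.
No new person acquires control, so the clause is not triggered.

No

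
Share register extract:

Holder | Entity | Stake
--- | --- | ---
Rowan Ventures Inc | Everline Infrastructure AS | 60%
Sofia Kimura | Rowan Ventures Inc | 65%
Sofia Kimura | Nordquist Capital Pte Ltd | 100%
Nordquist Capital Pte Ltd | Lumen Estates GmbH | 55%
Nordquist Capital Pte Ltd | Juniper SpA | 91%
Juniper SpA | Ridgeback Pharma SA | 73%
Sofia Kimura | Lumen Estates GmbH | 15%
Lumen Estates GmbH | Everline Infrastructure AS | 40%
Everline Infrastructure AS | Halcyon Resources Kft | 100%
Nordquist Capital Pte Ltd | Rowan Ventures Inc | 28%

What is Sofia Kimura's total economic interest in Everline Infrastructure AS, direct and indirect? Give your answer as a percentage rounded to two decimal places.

83.80%

Sofia reaches Everline along 4 paths.
Via Lumen: 15% × 40% = 6%.
Via Nordquist → Lumen: 100% × 55% × 40% = 22%.
Via Rowan: 65% × 60% = 39%.
Via Nordquist → Rowan: 100% × 28% × 60% = 16.8%.
Total: 6% + 22% + 39% + 16.8% = 83.8%.
Rounded: 83.80%.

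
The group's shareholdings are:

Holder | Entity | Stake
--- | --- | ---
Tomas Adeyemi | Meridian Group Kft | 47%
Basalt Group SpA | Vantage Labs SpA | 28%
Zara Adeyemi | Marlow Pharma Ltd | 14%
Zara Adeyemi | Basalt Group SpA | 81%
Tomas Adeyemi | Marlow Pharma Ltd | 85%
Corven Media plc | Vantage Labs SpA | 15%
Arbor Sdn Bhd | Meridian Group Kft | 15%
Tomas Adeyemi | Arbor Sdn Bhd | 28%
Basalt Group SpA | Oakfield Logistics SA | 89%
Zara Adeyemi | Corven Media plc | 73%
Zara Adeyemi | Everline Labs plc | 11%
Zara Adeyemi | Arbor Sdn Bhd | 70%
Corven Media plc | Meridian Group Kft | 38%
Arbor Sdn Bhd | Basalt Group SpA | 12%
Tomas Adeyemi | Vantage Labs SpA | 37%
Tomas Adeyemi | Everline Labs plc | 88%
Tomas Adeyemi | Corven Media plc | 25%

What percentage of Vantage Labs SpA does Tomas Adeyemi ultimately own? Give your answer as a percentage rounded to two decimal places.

41.69%

Tomas reaches Vantage along 3 paths.
Via Corven: 25% × 15% = 3.75%.
Direct stake: 37% = 37%.
Via Arbor → Basalt: 28% × 12% × 28% = 0.9408%.
Total: 3.75% + 37% + 0.9408% = 41.6908%.
Rounded: 41.69%.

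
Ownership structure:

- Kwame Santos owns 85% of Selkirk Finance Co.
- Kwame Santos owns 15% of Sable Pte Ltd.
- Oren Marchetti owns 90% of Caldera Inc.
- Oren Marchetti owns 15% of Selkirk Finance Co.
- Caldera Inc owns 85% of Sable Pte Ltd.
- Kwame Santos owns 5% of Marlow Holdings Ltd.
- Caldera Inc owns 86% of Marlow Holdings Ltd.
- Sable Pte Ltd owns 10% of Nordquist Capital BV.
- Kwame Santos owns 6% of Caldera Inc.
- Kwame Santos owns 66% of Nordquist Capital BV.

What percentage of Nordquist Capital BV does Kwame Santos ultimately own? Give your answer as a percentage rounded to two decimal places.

68.01%

Kwame reaches Nordquist along 3 paths.
Direct stake: 66% = 66%.
Via Sable: 15% × 10% = 1.5%.
Via Caldera → Sable: 6% × 85% × 10% = 0.51%.
Total: 66% + 1.5% + 0.51% = 68.01%.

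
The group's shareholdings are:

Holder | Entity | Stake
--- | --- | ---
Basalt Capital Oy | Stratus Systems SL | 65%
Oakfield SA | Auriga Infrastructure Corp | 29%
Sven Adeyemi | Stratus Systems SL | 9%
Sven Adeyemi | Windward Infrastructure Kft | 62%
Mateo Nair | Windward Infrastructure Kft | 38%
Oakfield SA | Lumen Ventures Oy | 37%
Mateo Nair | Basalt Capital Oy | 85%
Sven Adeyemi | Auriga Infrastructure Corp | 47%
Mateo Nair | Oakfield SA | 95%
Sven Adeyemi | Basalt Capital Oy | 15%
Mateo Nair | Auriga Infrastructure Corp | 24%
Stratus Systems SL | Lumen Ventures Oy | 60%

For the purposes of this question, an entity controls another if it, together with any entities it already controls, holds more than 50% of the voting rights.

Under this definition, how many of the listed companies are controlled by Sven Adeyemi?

1

Sven holds 62% of Windward, so Sven controls Windward.
No other company's threshold is met.
Sven controls 1 company.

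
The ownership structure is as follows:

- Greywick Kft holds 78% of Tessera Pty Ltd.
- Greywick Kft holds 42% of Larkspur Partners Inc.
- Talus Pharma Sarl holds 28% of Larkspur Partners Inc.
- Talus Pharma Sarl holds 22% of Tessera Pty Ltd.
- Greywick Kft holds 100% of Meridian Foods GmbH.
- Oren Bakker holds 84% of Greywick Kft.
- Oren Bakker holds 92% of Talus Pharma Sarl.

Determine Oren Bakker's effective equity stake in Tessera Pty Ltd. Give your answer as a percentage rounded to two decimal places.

85.76%

Oren reaches Tessera along 2 paths.
Via Greywick: 84% × 78% = 65.52%.
Via Talus: 92% × 22% = 20.24%.
Total: 65.52% + 20.24% = 85.76%.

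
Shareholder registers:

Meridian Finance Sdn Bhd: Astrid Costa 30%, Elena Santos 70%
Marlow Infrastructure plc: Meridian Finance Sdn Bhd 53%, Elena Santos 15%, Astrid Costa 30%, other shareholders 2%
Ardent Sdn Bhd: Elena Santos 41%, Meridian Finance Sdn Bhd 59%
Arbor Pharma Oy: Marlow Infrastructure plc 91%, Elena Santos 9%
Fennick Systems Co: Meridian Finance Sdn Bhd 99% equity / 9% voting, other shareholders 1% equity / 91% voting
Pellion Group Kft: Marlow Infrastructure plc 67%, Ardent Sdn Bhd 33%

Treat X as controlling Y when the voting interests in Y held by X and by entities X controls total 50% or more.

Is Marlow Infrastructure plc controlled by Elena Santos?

Elena holds 70% of Meridian, so Elena controls Meridian.
Meridian and Elena together hold 53% + 15% = 68% of Marlow, so Elena controls Marlow.

Yes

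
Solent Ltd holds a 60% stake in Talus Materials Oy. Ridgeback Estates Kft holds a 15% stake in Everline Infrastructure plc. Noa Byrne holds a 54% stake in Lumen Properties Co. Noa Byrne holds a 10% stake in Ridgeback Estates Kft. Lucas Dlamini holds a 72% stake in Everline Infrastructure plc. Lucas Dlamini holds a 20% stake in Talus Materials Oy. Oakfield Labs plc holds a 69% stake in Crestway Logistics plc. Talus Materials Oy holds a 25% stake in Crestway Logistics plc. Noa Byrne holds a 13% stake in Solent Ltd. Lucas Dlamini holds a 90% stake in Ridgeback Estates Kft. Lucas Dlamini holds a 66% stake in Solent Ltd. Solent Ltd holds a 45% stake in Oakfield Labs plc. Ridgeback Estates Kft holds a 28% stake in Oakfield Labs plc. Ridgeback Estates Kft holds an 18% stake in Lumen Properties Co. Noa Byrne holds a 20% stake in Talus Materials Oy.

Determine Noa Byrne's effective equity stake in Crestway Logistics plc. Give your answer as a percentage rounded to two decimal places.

Noa reaches Crestway along 4 paths.
Via Talus: 20% × 25% = 5%.
Via Solent → Talus: 13% × 60% × 25% = 1.95%.
Via Solent → Oakfield: 13% × 45% × 69% = 4.0365%.
Via Ridgeback → Oakfield: 10% × 28% × 69% = 1.932%.
Total: 5% + 1.95% + 4.0365% + 1.932% = 12.9185%.
Rounded: 12.92%.

12.92%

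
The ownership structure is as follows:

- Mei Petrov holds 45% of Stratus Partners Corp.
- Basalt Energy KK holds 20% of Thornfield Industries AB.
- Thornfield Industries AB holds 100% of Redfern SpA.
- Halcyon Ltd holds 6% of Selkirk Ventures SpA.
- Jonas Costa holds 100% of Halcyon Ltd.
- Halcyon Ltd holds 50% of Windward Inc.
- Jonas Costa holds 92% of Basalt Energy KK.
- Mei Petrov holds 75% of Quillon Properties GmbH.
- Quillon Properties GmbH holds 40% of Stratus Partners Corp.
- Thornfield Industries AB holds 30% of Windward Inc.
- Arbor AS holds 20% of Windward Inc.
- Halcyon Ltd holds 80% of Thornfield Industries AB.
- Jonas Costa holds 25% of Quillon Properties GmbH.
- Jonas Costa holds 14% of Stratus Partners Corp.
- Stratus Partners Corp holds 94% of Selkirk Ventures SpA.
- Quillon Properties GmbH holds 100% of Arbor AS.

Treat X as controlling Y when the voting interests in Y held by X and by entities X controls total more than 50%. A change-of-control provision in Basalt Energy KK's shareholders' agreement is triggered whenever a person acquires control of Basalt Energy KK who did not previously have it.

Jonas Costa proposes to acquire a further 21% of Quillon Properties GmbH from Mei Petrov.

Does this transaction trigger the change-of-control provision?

No

The purchase adds only to Jonas's holdings (Mei's stake shrinks), so Jonas is the only person who could newly come to control Basalt.
Jonas holds 92% of Basalt, so Jonas controls Basalt.
So Jonas already controls Basalt before the transaction.
After the purchase, Jonas's direct stake in Quillon rises to 25% + 21% = 46%, and Mei's stake falls to 54%.
Jonas controlled Basalt already, so this is not a new person acquiring control; every other person's position is unchanged or reduced.
No new person acquires control, so the clause is not triggered.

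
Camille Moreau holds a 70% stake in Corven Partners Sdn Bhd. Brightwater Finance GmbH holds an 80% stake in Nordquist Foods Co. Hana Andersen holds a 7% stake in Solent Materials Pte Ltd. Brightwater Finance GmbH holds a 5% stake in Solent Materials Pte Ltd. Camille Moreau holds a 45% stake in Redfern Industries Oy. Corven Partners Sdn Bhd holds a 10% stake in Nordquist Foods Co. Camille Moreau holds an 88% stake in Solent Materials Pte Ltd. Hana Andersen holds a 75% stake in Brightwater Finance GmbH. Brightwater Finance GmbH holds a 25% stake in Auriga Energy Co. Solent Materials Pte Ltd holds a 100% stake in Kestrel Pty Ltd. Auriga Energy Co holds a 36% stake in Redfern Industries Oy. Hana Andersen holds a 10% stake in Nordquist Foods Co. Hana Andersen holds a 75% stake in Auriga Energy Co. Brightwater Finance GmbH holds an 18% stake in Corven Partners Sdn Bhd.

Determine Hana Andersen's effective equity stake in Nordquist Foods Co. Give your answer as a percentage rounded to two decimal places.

Hana reaches Nordquist along 3 paths.
Via Brightwater → Corven: 75% × 18% × 10% = 1.35%.
Via Brightwater: 75% × 80% = 60%.
Direct stake: 10% = 10%.
Total: 1.35% + 60% + 10% = 71.35%.

71.35%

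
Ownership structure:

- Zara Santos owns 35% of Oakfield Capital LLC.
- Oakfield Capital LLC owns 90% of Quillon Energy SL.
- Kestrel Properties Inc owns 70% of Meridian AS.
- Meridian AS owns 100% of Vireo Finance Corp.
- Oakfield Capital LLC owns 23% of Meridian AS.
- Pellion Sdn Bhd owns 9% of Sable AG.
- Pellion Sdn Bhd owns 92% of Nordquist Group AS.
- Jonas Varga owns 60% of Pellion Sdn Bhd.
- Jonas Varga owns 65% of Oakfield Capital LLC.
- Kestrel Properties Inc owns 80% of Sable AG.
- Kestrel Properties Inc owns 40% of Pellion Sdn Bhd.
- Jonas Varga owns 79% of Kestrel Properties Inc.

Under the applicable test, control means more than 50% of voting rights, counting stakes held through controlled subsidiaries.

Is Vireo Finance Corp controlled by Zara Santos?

No

Zara's largest direct stake is 35% in Oakfield, which does not meet the threshold, so Zara controls no company.
Neither Zara nor any entity Zara controls holds any voting interest in Vireo.
So Zara does not control Vireo.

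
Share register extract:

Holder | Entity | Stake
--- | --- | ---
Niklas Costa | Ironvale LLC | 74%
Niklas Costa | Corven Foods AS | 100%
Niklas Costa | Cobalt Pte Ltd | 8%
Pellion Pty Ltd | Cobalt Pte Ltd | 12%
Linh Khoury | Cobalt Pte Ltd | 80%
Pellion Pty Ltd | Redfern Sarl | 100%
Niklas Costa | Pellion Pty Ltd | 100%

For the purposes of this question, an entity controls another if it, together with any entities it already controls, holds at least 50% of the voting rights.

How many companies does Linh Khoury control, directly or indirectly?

1

Linh holds 80% of Cobalt, so Linh controls Cobalt.
No other company's threshold is met.
Linh controls 1 company.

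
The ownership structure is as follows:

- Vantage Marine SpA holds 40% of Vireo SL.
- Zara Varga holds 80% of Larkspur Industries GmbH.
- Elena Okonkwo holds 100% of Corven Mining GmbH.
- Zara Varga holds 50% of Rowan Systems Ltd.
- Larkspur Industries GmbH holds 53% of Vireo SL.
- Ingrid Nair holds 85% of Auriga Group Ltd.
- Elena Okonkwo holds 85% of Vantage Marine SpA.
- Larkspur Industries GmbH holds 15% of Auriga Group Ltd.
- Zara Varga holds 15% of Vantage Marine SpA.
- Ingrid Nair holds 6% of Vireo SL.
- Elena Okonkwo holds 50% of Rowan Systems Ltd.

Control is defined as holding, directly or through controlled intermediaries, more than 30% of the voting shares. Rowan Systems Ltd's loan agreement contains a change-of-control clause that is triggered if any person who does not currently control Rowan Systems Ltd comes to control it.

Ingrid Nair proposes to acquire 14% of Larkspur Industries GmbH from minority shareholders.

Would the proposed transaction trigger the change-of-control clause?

The purchase changes only Ingrid's holdings, so Ingrid is the only person who could newly come to control Rowan.
Ingrid holds 85% of Auriga, so Ingrid controls Auriga.
Neither Ingrid nor any entity Ingrid controls holds any voting interest in Rowan.
So before the transaction, Ingrid does not control Rowan.
After the purchase, Ingrid holds 14% of Larkspur directly.
Ingrid's side now holds 14% of Larkspur, not > 30%, so Ingrid still does not control Larkspur.
After the transaction, neither Ingrid nor any entity Ingrid controls holds a voting interest in Rowan, so Ingrid still does not control it.
No new person acquires control, so the clause is not triggered.

No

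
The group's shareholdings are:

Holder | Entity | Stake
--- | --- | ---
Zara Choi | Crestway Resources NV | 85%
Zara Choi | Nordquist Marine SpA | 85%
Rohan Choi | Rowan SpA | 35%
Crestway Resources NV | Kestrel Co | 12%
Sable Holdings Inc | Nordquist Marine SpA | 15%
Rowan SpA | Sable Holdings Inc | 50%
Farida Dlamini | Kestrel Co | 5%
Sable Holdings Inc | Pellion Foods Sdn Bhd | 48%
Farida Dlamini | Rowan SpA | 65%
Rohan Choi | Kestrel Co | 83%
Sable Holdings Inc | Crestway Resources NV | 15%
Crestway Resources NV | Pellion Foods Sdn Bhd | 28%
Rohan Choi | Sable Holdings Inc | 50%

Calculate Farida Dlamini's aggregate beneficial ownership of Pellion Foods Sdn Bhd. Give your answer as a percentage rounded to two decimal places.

Farida reaches Pellion along 2 paths.
Via Rowan → Sable: 65% × 50% × 48% = 15.6%.
Via Rowan → Sable → Crestway: 65% × 50% × 15% × 28% = 1.365%.
Total: 15.6% + 1.365% = 16.965%.
Rounded: 16.97%.

16.97%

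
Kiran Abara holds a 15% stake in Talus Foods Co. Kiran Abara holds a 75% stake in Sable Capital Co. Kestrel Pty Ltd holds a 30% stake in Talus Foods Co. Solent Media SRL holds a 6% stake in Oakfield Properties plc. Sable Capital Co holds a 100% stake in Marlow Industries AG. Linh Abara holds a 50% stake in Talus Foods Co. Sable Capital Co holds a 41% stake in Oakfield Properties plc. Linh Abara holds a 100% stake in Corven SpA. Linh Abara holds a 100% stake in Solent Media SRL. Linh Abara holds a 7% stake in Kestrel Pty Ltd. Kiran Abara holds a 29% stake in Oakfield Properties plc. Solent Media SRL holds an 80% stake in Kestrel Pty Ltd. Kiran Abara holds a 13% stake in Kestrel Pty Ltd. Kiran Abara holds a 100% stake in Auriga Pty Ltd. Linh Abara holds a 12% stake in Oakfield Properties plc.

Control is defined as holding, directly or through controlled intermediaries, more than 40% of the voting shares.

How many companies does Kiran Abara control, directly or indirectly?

4

Kiran holds 75% of Sable, so Kiran controls Sable.
Sable and Kiran together hold 41% + 29% = 70% of Oakfield, so Kiran controls Oakfield.
Sable holds 100% of Marlow, so Kiran controls Marlow.
Kiran holds 100% of Auriga, so Kiran controls Auriga.
No other company's threshold is met.
Kiran controls 4 companies.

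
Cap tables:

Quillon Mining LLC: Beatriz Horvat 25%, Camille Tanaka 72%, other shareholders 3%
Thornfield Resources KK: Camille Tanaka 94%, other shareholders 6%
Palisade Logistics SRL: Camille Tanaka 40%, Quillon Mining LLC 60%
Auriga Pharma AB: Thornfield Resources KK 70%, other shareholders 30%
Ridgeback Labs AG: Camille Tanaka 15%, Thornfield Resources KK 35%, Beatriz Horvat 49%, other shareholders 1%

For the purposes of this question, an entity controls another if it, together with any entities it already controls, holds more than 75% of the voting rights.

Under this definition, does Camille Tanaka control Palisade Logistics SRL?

Camille holds 94% of Thornfield, so Camille controls Thornfield.
In Palisade, Camille's side holds only 40%, not > 75%.
So Camille does not control Palisade.

No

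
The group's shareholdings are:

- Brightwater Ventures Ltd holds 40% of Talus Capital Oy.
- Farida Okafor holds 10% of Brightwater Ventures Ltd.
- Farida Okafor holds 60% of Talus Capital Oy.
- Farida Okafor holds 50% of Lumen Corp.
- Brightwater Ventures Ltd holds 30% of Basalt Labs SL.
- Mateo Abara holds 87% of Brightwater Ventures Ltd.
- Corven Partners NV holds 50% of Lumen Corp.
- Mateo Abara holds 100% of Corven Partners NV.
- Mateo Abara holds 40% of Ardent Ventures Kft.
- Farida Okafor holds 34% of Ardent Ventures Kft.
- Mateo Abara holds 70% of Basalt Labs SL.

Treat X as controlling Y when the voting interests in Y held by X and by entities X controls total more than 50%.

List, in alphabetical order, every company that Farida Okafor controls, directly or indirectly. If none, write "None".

Talus Capital Oy

Farida holds 60% of Talus, so Farida controls Talus.
No other company's threshold is met.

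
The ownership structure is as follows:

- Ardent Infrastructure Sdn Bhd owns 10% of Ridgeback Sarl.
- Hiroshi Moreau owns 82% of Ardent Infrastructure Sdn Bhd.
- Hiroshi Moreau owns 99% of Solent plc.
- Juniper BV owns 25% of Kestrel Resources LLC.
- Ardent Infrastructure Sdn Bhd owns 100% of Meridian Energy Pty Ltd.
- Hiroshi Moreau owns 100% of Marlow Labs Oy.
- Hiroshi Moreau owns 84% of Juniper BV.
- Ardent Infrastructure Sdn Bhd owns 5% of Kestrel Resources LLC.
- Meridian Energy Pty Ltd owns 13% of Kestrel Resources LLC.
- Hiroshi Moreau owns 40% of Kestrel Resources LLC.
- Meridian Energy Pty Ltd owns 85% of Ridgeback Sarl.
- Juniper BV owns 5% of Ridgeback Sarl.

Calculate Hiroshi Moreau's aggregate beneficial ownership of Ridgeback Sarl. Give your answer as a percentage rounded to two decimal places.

82.10%

Hiroshi reaches Ridgeback along 3 paths.
Via Ardent → Meridian: 82% × 100% × 85% = 69.7%.
Via Juniper: 84% × 5% = 4.2%.
Via Ardent: 82% × 10% = 8.2%.
Total: 69.7% + 4.2% + 8.2% = 82.1%.
Rounded: 82.10%.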